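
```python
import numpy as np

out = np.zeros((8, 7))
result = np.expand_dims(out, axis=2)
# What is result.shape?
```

(8, 7, 1)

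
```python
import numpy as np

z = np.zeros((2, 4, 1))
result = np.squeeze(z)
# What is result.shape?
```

(2, 4)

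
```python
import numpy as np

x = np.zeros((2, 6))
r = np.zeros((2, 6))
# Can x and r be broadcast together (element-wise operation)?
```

Yes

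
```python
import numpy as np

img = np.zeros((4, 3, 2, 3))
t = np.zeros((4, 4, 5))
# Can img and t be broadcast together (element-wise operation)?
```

No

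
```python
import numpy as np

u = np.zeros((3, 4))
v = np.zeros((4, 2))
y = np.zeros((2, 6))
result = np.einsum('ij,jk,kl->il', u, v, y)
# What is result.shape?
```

(3, 6)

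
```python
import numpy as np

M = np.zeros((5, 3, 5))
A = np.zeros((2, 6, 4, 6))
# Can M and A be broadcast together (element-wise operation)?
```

No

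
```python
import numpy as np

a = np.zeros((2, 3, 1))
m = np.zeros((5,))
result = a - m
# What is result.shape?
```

(2, 3, 5)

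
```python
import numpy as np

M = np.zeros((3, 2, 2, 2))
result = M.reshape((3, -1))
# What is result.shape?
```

(3, 8)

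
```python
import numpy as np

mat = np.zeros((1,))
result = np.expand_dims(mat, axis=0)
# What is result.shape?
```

(1, 1)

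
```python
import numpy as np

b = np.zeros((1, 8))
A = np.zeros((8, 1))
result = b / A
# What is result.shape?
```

(8, 8)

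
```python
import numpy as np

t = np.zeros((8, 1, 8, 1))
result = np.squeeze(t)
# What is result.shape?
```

(8, 8)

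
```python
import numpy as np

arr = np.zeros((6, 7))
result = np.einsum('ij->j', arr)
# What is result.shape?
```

(7,)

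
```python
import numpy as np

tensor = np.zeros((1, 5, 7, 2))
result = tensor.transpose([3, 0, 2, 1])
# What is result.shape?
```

(2, 1, 7, 5)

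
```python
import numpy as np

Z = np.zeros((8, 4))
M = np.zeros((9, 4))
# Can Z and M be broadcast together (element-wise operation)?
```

No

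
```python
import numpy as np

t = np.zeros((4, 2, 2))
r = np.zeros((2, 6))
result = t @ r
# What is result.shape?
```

(4, 2, 6)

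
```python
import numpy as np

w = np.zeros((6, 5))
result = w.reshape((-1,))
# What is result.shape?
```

(30,)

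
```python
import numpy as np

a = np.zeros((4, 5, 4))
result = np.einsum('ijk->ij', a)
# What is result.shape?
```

(4, 5)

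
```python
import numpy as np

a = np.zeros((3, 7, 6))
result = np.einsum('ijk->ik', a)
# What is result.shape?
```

(3, 6)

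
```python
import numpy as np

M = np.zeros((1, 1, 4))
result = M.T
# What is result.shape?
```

(4, 1, 1)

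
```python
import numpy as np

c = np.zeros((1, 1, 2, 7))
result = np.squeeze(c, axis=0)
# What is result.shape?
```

(1, 2, 7)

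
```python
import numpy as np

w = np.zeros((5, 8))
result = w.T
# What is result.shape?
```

(8, 5)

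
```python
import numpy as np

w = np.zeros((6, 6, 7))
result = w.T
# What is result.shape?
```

(7, 6, 6)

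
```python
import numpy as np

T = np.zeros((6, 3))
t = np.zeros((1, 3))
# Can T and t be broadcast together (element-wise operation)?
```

Yes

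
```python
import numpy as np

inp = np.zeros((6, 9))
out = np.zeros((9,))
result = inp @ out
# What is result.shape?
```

(6,)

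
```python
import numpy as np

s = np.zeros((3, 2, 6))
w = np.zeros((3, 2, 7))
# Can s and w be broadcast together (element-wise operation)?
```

No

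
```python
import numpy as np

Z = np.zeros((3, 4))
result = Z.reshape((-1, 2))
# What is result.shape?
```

(6, 2)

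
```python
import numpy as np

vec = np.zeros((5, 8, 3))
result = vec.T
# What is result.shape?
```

(3, 8, 5)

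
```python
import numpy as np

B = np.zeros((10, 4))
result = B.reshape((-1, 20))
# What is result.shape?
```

(2, 20)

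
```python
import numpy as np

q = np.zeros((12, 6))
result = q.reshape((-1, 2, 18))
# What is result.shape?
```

(2, 2, 18)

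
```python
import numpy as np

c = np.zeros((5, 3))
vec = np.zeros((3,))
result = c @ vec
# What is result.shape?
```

(5,)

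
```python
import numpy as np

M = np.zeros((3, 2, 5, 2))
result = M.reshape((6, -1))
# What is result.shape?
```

(6, 10)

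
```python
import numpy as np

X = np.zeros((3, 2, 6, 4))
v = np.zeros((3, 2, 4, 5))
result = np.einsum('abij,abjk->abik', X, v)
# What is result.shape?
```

(3, 2, 6, 5)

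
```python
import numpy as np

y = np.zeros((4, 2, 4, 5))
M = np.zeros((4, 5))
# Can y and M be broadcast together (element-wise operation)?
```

Yes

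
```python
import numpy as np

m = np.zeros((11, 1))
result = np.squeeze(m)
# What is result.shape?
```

(11,)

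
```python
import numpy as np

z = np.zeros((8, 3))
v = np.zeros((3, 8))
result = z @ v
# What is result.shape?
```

(8, 8)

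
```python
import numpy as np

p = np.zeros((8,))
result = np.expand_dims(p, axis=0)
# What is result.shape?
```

(1, 8)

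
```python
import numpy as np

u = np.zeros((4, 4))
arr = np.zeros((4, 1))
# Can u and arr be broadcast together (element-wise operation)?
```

Yes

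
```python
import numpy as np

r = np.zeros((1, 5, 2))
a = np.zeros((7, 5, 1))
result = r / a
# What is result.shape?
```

(7, 5, 2)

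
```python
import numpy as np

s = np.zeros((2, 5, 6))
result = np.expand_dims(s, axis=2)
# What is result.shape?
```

(2, 5, 1, 6)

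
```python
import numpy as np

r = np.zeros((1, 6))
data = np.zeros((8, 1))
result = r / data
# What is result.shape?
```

(8, 6)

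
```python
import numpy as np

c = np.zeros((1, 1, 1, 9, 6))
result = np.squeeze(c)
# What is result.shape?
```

(9, 6)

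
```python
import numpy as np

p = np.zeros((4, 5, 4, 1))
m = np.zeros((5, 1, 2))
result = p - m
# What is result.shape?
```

(4, 5, 4, 2)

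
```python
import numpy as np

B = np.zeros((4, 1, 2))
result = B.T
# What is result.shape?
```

(2, 1, 4)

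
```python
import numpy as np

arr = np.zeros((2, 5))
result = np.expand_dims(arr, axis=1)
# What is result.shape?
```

(2, 1, 5)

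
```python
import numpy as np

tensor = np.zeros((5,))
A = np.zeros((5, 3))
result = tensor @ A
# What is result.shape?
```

(3,)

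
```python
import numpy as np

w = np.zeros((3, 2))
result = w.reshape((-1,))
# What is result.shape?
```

(6,)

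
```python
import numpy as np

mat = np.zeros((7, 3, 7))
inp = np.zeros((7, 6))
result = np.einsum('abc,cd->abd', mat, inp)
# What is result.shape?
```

(7, 3, 6)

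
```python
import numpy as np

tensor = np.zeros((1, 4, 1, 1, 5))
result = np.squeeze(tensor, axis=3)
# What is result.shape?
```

(1, 4, 1, 5)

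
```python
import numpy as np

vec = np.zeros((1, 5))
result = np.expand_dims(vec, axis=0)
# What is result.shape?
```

(1, 1, 5)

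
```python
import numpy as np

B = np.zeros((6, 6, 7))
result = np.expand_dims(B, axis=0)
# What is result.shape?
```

(1, 6, 6, 7)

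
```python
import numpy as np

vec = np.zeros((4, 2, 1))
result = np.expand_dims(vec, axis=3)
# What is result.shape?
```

(4, 2, 1, 1)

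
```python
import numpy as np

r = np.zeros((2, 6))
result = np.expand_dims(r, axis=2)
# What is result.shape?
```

(2, 6, 1)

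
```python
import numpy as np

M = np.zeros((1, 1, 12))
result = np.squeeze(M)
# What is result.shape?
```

(12,)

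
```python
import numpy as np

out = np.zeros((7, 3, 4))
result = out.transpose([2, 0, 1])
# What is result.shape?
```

(4, 7, 3)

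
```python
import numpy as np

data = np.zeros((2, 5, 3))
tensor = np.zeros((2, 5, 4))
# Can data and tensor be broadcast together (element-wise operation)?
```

No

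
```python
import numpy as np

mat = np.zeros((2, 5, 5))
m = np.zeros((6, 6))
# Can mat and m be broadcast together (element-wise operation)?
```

No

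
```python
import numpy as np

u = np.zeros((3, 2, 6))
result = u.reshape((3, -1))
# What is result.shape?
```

(3, 12)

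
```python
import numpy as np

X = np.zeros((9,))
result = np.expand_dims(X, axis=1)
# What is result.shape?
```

(9, 1)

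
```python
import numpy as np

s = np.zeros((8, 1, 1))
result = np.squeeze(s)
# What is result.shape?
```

(8,)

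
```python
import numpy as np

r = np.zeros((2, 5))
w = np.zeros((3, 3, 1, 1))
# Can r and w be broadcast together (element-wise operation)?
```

Yes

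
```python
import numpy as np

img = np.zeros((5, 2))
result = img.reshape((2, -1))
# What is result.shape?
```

(2, 5)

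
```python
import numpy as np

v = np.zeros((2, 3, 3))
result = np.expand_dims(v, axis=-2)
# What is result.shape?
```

(2, 3, 1, 3)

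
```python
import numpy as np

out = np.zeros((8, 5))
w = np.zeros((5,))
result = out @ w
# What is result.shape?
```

(8,)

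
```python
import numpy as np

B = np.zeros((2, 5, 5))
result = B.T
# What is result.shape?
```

(5, 5, 2)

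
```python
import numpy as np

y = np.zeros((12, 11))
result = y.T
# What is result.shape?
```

(11, 12)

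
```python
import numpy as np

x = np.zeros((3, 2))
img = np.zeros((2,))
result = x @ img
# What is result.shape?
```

(3,)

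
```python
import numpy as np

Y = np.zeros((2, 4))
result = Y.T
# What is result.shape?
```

(4, 2)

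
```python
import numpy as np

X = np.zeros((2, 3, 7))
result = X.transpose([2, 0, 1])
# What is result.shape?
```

(7, 2, 3)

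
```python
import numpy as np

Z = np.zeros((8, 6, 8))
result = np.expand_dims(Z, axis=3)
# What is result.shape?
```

(8, 6, 8, 1)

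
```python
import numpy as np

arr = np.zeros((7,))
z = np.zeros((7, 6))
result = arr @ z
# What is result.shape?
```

(6,)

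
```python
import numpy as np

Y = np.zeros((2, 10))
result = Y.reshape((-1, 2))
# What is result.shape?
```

(10, 2)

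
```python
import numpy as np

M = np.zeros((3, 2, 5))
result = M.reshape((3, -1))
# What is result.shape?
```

(3, 10)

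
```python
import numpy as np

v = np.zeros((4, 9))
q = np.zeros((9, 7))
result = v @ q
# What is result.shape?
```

(4, 7)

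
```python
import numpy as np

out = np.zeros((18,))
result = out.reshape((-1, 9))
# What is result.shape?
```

(2, 9)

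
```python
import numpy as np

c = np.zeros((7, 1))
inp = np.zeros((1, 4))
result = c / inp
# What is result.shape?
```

(7, 4)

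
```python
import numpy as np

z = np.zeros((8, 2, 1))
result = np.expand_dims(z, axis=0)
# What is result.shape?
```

(1, 8, 2, 1)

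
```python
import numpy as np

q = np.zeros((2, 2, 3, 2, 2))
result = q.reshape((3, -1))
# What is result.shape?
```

(3, 16)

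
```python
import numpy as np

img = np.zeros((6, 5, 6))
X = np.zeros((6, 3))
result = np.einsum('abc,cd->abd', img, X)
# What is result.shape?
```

(6, 5, 3)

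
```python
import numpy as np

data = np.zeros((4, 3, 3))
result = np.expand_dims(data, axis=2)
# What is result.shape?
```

(4, 3, 1, 3)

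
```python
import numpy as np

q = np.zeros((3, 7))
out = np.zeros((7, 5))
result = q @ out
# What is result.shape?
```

(3, 5)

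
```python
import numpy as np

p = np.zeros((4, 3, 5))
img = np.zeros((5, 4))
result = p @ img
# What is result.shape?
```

(4, 3, 4)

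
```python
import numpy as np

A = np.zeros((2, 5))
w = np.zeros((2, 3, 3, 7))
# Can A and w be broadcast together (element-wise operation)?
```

No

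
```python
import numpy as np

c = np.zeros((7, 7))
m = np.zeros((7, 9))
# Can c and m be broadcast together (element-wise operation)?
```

No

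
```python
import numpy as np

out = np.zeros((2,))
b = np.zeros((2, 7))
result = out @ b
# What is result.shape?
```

(7,)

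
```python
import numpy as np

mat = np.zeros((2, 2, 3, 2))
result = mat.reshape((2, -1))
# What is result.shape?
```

(2, 12)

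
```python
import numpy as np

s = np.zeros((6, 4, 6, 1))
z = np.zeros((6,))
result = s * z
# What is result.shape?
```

(6, 4, 6, 6)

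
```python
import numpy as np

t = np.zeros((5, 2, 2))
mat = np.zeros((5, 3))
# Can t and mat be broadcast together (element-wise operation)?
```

No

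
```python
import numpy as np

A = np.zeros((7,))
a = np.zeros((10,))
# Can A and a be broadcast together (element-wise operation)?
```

No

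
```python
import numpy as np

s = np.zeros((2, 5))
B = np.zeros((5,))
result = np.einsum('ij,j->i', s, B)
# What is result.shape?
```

(2,)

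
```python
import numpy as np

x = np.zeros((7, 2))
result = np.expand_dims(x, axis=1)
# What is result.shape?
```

(7, 1, 2)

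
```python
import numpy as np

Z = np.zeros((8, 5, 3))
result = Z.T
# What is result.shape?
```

(3, 5, 8)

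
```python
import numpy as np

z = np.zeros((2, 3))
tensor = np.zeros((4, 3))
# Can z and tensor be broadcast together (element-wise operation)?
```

No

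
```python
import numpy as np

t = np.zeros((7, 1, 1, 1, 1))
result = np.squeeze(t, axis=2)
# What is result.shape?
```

(7, 1, 1, 1)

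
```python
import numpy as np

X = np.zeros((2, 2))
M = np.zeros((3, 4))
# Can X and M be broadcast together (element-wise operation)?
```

No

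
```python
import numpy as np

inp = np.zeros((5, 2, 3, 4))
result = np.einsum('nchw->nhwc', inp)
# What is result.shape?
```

(5, 3, 4, 2)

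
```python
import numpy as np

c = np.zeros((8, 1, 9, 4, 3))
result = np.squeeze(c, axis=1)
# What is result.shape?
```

(8, 9, 4, 3)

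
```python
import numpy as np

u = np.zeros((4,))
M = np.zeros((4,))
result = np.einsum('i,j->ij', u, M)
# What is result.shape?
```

(4, 4)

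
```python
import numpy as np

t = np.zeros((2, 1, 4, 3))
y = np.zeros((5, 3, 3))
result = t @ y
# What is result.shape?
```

(2, 5, 4, 3)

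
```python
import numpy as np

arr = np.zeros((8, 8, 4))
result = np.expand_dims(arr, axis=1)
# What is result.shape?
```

(8, 1, 8, 4)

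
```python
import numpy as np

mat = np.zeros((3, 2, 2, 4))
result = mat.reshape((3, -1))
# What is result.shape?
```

(3, 16)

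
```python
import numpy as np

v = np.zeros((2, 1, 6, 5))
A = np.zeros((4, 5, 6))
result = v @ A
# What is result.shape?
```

(2, 4, 6, 6)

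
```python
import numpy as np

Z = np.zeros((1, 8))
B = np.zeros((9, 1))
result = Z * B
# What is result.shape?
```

(9, 8)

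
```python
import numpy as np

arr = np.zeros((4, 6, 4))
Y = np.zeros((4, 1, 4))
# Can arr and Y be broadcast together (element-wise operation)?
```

Yes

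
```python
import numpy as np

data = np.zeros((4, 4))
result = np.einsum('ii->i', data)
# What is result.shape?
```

(4,)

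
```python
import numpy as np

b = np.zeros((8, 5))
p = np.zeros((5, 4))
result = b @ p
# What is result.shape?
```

(8, 4)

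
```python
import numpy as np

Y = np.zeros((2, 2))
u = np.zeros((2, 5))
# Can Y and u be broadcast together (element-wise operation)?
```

No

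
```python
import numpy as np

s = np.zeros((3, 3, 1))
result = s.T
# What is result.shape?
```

(1, 3, 3)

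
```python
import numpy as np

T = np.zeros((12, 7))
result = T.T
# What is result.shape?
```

(7, 12)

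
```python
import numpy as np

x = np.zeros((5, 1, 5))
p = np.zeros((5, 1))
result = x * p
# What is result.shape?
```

(5, 5, 5)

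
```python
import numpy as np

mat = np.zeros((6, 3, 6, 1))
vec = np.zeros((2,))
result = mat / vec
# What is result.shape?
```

(6, 3, 6, 2)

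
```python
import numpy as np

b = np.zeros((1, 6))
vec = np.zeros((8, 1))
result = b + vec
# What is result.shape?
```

(8, 6)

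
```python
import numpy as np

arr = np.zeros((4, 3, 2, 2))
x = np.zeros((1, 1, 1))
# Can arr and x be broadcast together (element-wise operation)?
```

Yes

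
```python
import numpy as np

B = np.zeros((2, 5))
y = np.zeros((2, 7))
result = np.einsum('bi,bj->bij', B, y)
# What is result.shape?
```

(2, 5, 7)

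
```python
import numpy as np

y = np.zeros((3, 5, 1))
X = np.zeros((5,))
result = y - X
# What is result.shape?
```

(3, 5, 5)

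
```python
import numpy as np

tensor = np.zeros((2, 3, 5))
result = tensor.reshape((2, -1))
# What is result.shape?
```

(2, 15)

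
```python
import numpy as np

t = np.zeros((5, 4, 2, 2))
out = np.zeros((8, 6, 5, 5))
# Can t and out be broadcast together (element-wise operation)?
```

No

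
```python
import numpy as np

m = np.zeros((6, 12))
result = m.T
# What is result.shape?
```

(12, 6)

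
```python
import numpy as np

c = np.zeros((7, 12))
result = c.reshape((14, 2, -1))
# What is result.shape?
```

(14, 2, 3)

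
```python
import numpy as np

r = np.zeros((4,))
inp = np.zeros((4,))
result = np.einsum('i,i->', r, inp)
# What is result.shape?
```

()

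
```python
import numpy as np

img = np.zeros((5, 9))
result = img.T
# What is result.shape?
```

(9, 5)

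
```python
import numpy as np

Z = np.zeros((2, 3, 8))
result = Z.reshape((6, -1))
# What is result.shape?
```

(6, 8)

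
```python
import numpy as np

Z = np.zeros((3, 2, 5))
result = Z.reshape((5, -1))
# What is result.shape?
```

(5, 6)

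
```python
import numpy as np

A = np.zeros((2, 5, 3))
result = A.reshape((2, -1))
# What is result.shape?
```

(2, 15)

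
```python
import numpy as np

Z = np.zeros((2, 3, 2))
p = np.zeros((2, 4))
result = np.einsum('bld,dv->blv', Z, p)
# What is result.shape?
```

(2, 3, 4)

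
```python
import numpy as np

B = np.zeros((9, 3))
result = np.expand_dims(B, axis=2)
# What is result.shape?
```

(9, 3, 1)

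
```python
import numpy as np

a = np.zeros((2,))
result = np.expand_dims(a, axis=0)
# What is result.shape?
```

(1, 2)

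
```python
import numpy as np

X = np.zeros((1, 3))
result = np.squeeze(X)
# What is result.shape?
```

(3,)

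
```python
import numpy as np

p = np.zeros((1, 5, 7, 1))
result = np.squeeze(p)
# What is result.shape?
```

(5, 7)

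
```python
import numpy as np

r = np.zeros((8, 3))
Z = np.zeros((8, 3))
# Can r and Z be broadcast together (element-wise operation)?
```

Yes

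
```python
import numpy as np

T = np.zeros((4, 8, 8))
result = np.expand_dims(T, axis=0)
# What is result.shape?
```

(1, 4, 8, 8)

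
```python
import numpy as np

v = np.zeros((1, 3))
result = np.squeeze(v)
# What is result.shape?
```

(3,)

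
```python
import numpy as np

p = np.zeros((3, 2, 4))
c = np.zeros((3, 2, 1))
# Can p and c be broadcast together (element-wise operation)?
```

Yes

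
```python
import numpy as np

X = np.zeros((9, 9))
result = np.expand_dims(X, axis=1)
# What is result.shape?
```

(9, 1, 9)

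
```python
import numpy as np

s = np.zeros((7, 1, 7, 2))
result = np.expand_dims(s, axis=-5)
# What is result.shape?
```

(1, 7, 1, 7, 2)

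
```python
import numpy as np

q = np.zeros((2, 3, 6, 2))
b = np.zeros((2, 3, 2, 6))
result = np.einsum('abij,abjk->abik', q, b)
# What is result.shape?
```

(2, 3, 6, 6)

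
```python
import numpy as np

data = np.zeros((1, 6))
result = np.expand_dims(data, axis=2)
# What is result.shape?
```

(1, 6, 1)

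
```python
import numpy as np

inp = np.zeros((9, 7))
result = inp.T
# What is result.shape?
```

(7, 9)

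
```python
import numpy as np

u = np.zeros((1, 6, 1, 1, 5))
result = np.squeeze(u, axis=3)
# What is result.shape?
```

(1, 6, 1, 5)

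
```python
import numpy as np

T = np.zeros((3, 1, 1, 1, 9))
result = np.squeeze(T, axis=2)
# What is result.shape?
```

(3, 1, 1, 9)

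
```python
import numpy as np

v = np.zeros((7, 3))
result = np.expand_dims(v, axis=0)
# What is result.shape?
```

(1, 7, 3)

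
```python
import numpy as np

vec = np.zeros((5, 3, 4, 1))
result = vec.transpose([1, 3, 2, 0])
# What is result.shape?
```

(3, 1, 4, 5)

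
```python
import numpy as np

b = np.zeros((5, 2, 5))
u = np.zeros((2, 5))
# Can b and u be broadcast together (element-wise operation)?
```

Yes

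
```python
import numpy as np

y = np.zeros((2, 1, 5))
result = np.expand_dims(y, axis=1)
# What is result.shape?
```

(2, 1, 1, 5)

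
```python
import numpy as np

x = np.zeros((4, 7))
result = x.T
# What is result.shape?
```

(7, 4)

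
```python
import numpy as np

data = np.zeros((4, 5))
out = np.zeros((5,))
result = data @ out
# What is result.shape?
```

(4,)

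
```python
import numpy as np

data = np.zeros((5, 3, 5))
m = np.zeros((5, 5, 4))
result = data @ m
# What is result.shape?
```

(5, 3, 4)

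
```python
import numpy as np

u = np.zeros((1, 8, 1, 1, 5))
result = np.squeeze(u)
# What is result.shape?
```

(8, 5)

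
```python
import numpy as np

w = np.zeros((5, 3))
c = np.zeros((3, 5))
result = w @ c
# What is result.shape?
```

(5, 5)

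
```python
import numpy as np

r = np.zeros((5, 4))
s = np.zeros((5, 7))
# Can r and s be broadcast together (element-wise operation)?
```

No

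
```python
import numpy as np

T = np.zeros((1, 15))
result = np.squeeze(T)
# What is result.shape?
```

(15,)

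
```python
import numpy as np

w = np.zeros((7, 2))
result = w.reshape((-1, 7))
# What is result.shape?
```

(2, 7)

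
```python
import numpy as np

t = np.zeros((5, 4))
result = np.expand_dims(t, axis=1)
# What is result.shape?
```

(5, 1, 4)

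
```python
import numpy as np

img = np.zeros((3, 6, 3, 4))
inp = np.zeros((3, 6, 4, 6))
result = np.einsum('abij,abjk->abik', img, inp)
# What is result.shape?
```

(3, 6, 3, 6)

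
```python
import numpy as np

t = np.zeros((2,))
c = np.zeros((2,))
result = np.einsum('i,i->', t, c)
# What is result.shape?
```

()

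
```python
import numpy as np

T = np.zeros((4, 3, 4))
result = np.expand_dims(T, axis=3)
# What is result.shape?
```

(4, 3, 4, 1)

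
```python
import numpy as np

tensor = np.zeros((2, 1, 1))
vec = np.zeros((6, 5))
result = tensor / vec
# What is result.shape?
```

(2, 6, 5)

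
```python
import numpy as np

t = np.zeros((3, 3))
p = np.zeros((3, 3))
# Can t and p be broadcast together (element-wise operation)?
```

Yes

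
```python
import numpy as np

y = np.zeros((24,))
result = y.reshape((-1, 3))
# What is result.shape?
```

(8, 3)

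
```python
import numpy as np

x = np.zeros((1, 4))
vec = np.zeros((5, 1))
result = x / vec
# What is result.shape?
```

(5, 4)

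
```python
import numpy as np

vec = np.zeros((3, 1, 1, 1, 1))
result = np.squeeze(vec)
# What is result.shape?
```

(3,)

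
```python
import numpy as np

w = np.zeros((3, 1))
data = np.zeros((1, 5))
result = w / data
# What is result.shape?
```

(3, 5)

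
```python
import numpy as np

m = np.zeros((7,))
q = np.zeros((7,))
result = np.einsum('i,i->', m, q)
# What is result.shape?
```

()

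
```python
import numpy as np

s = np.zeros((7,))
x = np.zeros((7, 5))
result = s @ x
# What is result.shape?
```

(5,)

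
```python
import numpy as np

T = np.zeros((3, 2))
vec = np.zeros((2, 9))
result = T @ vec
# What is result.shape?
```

(3, 9)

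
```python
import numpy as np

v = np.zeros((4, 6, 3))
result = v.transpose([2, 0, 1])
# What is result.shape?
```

(3, 4, 6)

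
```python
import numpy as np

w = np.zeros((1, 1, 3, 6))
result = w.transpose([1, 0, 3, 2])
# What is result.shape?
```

(1, 1, 6, 3)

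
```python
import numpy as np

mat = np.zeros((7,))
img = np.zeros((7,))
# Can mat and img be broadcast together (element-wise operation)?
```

Yes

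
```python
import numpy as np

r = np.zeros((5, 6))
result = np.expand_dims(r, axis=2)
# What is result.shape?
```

(5, 6, 1)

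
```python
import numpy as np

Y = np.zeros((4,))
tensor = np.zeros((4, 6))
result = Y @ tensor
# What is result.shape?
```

(6,)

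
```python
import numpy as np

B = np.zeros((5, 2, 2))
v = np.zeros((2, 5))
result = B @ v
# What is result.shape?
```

(5, 2, 5)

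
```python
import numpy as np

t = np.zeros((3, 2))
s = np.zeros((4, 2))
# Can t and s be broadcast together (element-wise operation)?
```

No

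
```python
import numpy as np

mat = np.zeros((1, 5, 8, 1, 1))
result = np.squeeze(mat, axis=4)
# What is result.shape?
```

(1, 5, 8, 1)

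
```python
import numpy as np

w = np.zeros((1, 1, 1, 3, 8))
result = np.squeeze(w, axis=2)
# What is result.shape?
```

(1, 1, 3, 8)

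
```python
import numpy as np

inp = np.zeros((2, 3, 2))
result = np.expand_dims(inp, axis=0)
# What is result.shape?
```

(1, 2, 3, 2)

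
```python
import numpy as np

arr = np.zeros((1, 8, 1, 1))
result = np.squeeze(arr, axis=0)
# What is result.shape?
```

(8, 1, 1)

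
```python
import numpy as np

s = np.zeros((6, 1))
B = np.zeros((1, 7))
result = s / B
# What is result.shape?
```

(6, 7)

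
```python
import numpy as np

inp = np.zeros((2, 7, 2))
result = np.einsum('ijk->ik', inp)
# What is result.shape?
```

(2, 2)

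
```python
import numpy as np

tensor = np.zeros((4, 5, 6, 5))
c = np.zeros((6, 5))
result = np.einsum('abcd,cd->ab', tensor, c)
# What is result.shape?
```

(4, 5)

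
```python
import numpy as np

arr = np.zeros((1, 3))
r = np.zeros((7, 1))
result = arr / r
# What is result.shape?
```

(7, 3)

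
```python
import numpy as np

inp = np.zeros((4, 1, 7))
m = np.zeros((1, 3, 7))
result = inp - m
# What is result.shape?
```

(4, 3, 7)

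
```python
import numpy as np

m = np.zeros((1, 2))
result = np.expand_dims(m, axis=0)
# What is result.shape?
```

(1, 1, 2)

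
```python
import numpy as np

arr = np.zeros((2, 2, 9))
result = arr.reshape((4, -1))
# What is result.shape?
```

(4, 9)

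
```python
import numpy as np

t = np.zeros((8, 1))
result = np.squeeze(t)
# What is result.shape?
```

(8,)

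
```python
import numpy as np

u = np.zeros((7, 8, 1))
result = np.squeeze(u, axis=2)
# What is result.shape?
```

(7, 8)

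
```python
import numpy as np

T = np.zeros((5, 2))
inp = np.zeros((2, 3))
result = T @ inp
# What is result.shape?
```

(5, 3)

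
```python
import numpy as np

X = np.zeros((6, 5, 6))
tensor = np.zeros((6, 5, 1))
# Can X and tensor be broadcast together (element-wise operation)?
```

Yes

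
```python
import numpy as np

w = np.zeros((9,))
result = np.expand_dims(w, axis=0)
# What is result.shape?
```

(1, 9)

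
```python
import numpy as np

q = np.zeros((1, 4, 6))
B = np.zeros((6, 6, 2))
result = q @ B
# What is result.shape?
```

(6, 4, 2)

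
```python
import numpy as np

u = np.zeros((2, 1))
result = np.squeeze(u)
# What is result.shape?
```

(2,)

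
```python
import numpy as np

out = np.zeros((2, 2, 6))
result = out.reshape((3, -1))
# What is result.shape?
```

(3, 8)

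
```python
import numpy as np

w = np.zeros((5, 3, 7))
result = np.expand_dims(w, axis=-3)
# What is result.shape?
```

(5, 1, 3, 7)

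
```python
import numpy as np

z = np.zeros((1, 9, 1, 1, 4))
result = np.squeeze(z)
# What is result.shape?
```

(9, 4)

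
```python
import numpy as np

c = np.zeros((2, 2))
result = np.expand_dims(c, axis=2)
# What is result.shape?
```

(2, 2, 1)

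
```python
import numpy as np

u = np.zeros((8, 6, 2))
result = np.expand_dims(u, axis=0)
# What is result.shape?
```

(1, 8, 6, 2)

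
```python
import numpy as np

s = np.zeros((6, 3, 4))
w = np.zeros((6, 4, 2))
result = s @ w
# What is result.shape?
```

(6, 3, 2)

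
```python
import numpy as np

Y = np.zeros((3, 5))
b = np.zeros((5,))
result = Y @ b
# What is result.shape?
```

(3,)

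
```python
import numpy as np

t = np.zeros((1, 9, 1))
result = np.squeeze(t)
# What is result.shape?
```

(9,)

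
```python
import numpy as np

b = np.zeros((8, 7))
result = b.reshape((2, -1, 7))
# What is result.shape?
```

(2, 4, 7)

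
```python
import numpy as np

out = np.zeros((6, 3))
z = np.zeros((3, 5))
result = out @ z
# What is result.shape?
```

(6, 5)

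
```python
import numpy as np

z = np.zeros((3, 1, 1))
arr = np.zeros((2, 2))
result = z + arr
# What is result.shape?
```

(3, 2, 2)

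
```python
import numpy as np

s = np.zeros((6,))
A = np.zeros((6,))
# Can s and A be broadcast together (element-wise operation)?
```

Yes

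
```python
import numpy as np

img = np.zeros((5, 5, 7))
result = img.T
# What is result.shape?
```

(7, 5, 5)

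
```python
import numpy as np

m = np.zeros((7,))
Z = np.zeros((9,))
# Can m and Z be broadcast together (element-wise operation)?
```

No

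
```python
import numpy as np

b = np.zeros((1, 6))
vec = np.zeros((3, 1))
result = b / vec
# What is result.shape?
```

(3, 6)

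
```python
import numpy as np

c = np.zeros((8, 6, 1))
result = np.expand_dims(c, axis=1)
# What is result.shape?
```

(8, 1, 6, 1)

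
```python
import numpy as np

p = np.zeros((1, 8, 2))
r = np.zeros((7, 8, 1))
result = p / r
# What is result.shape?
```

(7, 8, 2)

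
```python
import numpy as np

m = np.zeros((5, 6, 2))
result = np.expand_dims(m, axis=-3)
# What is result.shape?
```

(5, 1, 6, 2)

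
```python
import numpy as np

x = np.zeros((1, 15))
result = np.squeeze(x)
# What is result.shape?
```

(15,)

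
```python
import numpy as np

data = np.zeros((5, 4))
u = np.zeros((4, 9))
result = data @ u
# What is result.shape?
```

(5, 9)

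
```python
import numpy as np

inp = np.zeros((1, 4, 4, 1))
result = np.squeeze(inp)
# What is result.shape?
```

(4, 4)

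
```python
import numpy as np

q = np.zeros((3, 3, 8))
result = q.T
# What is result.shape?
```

(8, 3, 3)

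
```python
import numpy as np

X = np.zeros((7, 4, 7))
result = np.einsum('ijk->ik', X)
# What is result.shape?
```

(7, 7)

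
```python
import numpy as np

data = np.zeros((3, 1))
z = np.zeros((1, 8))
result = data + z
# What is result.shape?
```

(3, 8)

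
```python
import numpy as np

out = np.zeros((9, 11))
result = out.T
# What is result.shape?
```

(11, 9)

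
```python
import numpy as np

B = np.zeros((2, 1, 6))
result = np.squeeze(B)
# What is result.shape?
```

(2, 6)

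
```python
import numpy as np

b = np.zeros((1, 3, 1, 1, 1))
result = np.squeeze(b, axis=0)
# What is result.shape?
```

(3, 1, 1, 1)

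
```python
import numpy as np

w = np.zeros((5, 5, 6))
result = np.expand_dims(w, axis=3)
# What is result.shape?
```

(5, 5, 6, 1)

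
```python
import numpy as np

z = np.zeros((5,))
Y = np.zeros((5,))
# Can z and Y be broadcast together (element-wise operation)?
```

Yes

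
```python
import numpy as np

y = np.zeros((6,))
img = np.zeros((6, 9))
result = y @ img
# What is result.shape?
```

(9,)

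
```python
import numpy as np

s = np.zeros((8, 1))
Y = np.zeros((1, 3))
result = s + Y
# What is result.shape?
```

(8, 3)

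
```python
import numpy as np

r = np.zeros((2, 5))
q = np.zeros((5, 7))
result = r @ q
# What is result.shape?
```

(2, 7)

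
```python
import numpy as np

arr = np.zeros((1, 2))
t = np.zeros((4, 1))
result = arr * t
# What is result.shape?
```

(4, 2)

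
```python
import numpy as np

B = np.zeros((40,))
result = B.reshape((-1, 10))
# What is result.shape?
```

(4, 10)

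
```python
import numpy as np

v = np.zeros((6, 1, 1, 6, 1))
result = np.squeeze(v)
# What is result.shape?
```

(6, 6)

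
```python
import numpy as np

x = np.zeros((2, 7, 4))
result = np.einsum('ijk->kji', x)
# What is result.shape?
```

(4, 7, 2)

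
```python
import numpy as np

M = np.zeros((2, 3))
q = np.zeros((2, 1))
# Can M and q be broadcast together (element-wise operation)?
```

Yes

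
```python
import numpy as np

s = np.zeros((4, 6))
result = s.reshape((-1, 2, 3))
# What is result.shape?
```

(4, 2, 3)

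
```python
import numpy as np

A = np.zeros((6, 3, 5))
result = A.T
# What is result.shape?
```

(5, 3, 6)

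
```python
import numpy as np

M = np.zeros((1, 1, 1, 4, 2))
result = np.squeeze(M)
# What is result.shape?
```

(4, 2)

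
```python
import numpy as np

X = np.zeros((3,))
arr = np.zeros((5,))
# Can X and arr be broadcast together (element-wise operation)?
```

No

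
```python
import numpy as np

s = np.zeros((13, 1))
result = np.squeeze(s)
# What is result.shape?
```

(13,)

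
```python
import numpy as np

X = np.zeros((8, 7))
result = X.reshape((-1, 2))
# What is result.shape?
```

(28, 2)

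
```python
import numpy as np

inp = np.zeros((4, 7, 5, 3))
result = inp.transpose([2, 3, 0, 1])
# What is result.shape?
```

(5, 3, 4, 7)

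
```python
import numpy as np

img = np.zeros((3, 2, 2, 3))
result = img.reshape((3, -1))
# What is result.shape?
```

(3, 12)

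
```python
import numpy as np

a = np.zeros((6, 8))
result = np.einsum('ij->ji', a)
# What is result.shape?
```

(8, 6)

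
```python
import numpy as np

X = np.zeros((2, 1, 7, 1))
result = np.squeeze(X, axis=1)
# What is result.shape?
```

(2, 7, 1)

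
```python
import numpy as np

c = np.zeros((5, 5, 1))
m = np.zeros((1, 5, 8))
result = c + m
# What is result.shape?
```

(5, 5, 8)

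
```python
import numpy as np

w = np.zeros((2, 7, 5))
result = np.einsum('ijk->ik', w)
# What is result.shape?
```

(2, 5)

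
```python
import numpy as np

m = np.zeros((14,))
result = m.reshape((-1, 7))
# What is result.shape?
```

(2, 7)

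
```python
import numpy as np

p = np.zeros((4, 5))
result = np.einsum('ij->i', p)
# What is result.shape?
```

(4,)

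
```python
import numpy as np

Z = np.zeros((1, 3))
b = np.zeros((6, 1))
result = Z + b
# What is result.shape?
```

(6, 3)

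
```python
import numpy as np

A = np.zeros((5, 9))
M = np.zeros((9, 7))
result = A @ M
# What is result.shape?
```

(5, 7)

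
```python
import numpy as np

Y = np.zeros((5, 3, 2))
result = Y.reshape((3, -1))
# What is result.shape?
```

(3, 10)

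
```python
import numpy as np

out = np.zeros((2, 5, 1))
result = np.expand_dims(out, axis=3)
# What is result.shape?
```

(2, 5, 1, 1)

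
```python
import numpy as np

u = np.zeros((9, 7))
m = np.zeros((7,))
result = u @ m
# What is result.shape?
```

(9,)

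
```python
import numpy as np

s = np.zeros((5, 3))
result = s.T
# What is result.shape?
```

(3, 5)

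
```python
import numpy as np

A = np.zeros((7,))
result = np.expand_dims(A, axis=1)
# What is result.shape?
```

(7, 1)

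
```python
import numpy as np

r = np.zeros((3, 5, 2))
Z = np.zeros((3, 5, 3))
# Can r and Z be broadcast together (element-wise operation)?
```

No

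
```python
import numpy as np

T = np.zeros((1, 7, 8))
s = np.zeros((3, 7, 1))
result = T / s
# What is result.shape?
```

(3, 7, 8)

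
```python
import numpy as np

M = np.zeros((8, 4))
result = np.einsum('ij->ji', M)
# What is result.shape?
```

(4, 8)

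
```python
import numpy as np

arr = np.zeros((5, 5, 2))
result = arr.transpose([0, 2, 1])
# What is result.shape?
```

(5, 2, 5)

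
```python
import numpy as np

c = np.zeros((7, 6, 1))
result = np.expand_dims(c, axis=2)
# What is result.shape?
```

(7, 6, 1, 1)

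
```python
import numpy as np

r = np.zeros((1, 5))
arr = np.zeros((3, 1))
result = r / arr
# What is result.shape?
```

(3, 5)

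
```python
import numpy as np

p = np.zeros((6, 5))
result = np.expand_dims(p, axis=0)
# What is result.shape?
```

(1, 6, 5)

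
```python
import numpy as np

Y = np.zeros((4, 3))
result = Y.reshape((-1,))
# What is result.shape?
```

(12,)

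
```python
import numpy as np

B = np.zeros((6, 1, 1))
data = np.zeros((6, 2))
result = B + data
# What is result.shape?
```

(6, 6, 2)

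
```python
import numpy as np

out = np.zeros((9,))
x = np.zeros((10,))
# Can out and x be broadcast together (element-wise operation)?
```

No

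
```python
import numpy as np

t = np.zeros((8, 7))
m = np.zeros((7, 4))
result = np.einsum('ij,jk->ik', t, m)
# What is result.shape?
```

(8, 4)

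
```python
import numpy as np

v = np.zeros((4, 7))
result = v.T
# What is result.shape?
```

(7, 4)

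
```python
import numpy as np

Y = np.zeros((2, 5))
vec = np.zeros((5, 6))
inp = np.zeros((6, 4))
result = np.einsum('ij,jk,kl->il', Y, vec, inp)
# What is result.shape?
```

(2, 4)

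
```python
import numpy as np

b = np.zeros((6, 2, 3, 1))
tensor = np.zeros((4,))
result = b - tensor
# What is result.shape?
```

(6, 2, 3, 4)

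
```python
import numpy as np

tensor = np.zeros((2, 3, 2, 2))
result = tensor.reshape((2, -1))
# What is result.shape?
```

(2, 12)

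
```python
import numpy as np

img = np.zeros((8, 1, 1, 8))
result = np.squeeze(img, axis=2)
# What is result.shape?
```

(8, 1, 8)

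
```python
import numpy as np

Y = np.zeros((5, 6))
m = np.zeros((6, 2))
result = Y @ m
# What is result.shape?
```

(5, 2)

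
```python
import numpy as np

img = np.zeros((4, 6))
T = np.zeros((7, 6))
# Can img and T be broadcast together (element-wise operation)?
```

No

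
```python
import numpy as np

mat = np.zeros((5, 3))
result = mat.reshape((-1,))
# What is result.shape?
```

(15,)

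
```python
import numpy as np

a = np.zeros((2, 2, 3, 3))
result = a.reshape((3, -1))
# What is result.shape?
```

(3, 12)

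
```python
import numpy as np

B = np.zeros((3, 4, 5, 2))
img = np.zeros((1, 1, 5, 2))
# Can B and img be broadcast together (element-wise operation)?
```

Yes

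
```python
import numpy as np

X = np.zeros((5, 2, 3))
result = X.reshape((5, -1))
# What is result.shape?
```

(5, 6)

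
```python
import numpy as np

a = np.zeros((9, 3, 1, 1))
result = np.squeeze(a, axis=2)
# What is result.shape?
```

(9, 3, 1)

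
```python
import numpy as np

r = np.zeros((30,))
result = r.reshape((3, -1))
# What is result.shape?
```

(3, 10)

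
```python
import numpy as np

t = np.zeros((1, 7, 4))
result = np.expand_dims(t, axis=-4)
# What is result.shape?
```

(1, 1, 7, 4)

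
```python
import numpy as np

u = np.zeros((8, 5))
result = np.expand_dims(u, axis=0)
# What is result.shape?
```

(1, 8, 5)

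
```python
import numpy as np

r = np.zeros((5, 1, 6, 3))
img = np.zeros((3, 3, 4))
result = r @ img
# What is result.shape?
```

(5, 3, 6, 4)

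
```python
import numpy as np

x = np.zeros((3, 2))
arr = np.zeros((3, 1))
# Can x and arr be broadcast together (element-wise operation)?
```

Yes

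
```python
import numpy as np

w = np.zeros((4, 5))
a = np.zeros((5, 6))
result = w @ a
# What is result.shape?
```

(4, 6)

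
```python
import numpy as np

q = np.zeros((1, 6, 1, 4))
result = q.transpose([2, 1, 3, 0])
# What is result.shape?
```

(1, 6, 4, 1)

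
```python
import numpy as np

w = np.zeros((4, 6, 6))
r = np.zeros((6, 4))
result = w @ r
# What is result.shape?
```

(4, 6, 4)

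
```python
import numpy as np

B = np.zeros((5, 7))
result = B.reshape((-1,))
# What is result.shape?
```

(35,)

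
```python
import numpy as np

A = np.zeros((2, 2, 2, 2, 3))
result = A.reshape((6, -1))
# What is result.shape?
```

(6, 8)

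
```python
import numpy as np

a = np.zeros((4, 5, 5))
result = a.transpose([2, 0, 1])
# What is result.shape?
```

(5, 4, 5)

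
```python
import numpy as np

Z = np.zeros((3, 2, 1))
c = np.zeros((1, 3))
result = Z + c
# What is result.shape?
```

(3, 2, 3)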